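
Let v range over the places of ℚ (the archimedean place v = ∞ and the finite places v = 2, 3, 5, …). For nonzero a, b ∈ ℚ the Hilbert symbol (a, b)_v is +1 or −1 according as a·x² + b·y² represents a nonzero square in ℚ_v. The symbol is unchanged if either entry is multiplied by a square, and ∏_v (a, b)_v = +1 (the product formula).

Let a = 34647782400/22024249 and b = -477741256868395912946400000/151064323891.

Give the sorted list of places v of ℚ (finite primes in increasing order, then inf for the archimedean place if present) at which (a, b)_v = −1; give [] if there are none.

[11, 19, 31, 37]

(a, b) ≡ (341, -3159985) mod (ℚ^×)²; places V = {2, 3, 5, 7, 11, 13, 19, 29, 31, 37, ∞}.
(a,b)_7: α=2, u≡3; β=4, v≡1 (mod 7); (3|7)=-1, (1|7)=+1; sign (−1)^0·-1^4·+1^2 = +1.
(a,b)_5: α=2, u≡4; β=5, v≡2 (mod 5); (4|5)=+1, (2|5)=-1; sign (−1)^0·+1^5·-1^2 = +1.
(a,b)_31: α=1, u≡6; β=3, v≡23 (mod 31); (6|31)=-1, (23|31)=-1; sign (−1)^1·-1^3·-1^1 = -1.
(a,b)_19: α=-4, u≡12; β=-7, v≡9 (mod 19); (12|19)=-1, (9|19)=+1; sign (−1)^0·-1^-7·+1^-4 = -1.
(a,b)_37: α=0, u≡24; β=1, v≡30 (mod 37); (24|37)=-1, (30|37)=+1; sign (−1)^0·-1^1·+1^0 = -1.
(a,b)_13: α=-2, u≡4; β=-2, v≡4 (mod 13); (4|13)=+1, (4|13)=+1; sign (−1)^0·+1^-2·+1^-2 = +1.
(a,b)_29: α=0, u≡20; β=1, v≡10 (mod 29); (20|29)=+1, (10|29)=-1; sign (−1)^0·+1^1·-1^0 = +1.
(a,b)_11: α=1, u≡9; β=4, v≡2 (mod 11); (9|11)=+1, (2|11)=-1; sign (−1)^0·+1^4·-1^1 = -1.
(a,b)_2: α=10, β=8; u≡5, v≡7 (mod 8); ε(u)ε(v)=0·1, αω(v)=10·0, βω(u)=8·1; sum ≡ 0  ⇒  +1.
(a,b)_3: α=4, u≡2; β=12, v≡2 (mod 3); (2|3)=-1, (2|3)=-1; sign (−1)^0·-1^12·-1^4 = +1.
(a,b)_∞: sgn(341)=+, sgn(-3159985)=−, so +1.
|Ram(341, -3159985)| = 4, even; anisotropic at {11, 19, 31, 37}.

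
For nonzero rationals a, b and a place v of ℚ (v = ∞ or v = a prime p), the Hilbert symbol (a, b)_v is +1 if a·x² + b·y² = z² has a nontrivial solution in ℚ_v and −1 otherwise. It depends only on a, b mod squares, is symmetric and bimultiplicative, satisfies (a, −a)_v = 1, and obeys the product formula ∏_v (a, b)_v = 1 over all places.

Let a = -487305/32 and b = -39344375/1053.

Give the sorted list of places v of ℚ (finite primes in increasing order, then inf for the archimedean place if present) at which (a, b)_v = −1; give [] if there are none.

(a, b) ≡ (-2210, -1547) mod (ℚ^×)²; places V = {2, 3, 5, 7, 13, 17, 23, ∞}.
(a,b)_7: α=2, u≡4; β=1, v≡6 (mod 7); (4|7)=+1, (6|7)=-1; sign (−1)^0·+1^1·-1^2 = +1.
(a,b)_∞: sgn(-2210)=−, sgn(-1547)=−, so -1.
(a,b)_3: α=2, u≡1; β=-4, v≡1 (mod 3); (1|3)=+1, (1|3)=+1; sign (−1)^0·+1^-4·+1^2 = +1.
(a,b)_5: α=1, u≡2; β=4, v≡3 (mod 5); (2|5)=-1, (3|5)=-1; sign (−1)^0·-1^4·-1^1 = -1.
(a,b)_13: α=1, u≡12; β=-1, v≡7 (mod 13); (12|13)=+1, (7|13)=-1; sign (−1)^0·+1^-1·-1^1 = -1.
(a,b)_17: α=1, u≡10; β=1, v≡12 (mod 17); (10|17)=-1, (12|17)=-1; sign (−1)^0·-1^1·-1^1 = +1.
(a,b)_2: α=-5, β=0; u≡7, v≡5 (mod 8); ε(u)ε(v)=1·0, αω(v)=-5·1, βω(u)=0·0; sum ≡ 1  ⇒  -1.
(a,b)_23: α=0, u≡20; β=2, v≡17 (mod 23); (20|23)=-1, (17|23)=-1; sign (−1)^0·-1^2·-1^0 = +1.
Ram(-2210, -1547) = {2, 5, 13, ∞}; no ℚ_2-point on the conic.

[2, 5, 13, inf]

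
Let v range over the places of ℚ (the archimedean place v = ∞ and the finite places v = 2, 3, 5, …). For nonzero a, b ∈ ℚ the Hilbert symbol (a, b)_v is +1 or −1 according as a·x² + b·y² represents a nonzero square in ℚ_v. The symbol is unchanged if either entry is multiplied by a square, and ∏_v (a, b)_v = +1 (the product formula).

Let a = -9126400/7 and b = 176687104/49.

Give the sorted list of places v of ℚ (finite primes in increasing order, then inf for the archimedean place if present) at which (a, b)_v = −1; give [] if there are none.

[7, 23]

(a, b) ≡ (-9982, 1426) mod (ℚ^×)²; places V = {2, 5, 7, 11, 23, 31, ∞}.
(a,b)_11: α=0, u≡2; β=2, v≡8 (mod 11); (2|11)=-1, (8|11)=-1; sign (−1)^0·-1^2·-1^0 = +1.
(a,b)_23: α=1, u≡6; β=1, v≡16 (mod 23); (6|23)=+1, (16|23)=+1; sign (−1)^1·+1^1·+1^1 = -1.
(a,b)_2: α=9, β=11; u≡1, v≡1 (mod 8); ε(u)ε(v)=0·0, αω(v)=9·0, βω(u)=11·0; sum ≡ 0  ⇒  +1.
(a,b)_7: α=-1, u≡4; β=-2, v≡6 (mod 7); (4|7)=+1, (6|7)=-1; sign (−1)^0·+1^-2·-1^-1 = -1.
(a,b)_5: α=2, u≡2; β=0, v≡1 (mod 5); (2|5)=-1, (1|5)=+1; sign (−1)^0·-1^0·+1^2 = +1.
(a,b)_31: α=1, u≡1; β=1, v≡13 (mod 31); (1|31)=+1, (13|31)=-1; sign (−1)^1·+1^1·-1^1 = +1.
(a,b)_∞: sgn(-9982)=−, sgn(1426)=+, so +1.
Ram(-9982, 1426) = {7, 23}; no ℚ_7-point on the conic.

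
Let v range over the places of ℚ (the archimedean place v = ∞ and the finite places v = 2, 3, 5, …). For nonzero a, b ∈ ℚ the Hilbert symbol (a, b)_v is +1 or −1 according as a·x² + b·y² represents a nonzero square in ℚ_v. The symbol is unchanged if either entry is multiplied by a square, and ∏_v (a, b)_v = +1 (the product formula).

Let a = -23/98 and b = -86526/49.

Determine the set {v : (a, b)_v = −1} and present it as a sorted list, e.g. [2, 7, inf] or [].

(a, b) ≡ (-46, -9614) mod (ℚ^×)²; places V = {2, 3, 7, 11, 19, 23, ∞}.
(a,b)_3: α=0, u≡2; β=2, v≡1 (mod 3); (2|3)=-1, (1|3)=+1; sign (−1)^0·-1^2·+1^0 = +1.
(a,b)_2: α=-1, β=1; u≡1, v≡1 (mod 8); ε(u)ε(v)=0·0, αω(v)=-1·0, βω(u)=1·0; sum ≡ 0  ⇒  +1.
(a,b)_11: α=0, u≡1; β=1, v≡2 (mod 11); (1|11)=+1, (2|11)=-1; sign (−1)^0·+1^1·-1^0 = +1.
(a,b)_7: α=-2, u≡6; β=-2, v≡1 (mod 7); (6|7)=-1, (1|7)=+1; sign (−1)^0·-1^-2·+1^-2 = +1.
(a,b)_19: α=0, u≡5; β=1, v≡4 (mod 19); (5|19)=+1, (4|19)=+1; sign (−1)^0·+1^1·+1^0 = +1.
(a,b)_∞: sgn(-46)=−, sgn(-9614)=−, so -1.
(a,b)_23: α=1, u≡19; β=1, v≡11 (mod 23); (19|23)=-1, (11|23)=-1; sign (−1)^1·-1^1·-1^1 = -1.
|Ram(-46, -9614)| = 2, even; anisotropic at {23, ∞}.

[23, inf]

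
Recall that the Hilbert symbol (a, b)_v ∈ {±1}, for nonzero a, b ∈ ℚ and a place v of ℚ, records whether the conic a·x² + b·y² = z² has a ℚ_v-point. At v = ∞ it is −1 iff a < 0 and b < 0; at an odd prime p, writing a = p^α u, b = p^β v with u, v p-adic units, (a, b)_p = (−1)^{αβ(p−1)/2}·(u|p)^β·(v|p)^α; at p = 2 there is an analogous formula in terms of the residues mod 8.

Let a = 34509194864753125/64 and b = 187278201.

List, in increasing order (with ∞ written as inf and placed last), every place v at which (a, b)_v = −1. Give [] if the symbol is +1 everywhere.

[11, 19, 29, 41, 43, 53]

(a, b) ≡ (55214711783605, 20808689) mod (ℚ^×)²; places V = {2, 3, 5, 11, 17, 19, 29, 31, 37, 41, 43, 53, ∞}.
(a,b)_31: α=1, u≡10; β=0, v≡9 (mod 31); (10|31)=+1, (9|31)=+1; sign (−1)^0·+1^0·+1^1 = +1.
(a,b)_53: α=1, u≡25; β=0, v≡51 (mod 53); (25|53)=+1, (51|53)=-1; sign (−1)^0·+1^0·-1^1 = -1.
(a,b)_19: α=1, u≡12; β=0, v≡8 (mod 19); (12|19)=-1, (8|19)=-1; sign (−1)^0·-1^0·-1^1 = -1.
(a,b)_2: α=-6, β=0; u≡5, v≡1 (mod 8); ε(u)ε(v)=0·0, αω(v)=-6·0, βω(u)=0·1; sum ≡ 0  ⇒  +1.
(a,b)_43: α=1, u≡40; β=1, v≡9 (mod 43); (40|43)=+1, (9|43)=+1; sign (−1)^1·+1^1·+1^1 = -1.
(a,b)_3: α=0, u≡1; β=2, v≡2 (mod 3); (1|3)=+1, (2|3)=-1; sign (−1)^0·+1^2·-1^0 = +1.
(a,b)_5: α=5, u≡4; β=0, v≡1 (mod 5); (4|5)=+1, (1|5)=+1; sign (−1)^0·+1^0·+1^5 = +1.
(a,b)_37: α=1, u≡12; β=1, v≡10 (mod 37); (12|37)=+1, (10|37)=+1; sign (−1)^0·+1^1·+1^1 = +1.
(a,b)_17: α=1, u≡4; β=0, v≡13 (mod 17); (4|17)=+1, (13|17)=+1; sign (−1)^0·+1^0·+1^1 = +1.
(a,b)_41: α=1, u≡7; β=1, v≡33 (mod 41); (7|41)=-1, (33|41)=+1; sign (−1)^0·-1^1·+1^1 = -1.
(a,b)_∞: sgn(55214711783605)=+, sgn(20808689)=+, so +1.
(a,b)_11: α=1, u≡10; β=1, v≡8 (mod 11); (10|11)=-1, (8|11)=-1; sign (−1)^1·-1^1·-1^1 = -1.
(a,b)_29: α=1, u≡10; β=1, v≡4 (mod 29); (10|29)=-1, (4|29)=+1; sign (−1)^0·-1^1·+1^1 = -1.
(55214711783605, 20808689 / ℚ) ramifies at {11, 19, 29, 41, 43, 53}: a division algebra.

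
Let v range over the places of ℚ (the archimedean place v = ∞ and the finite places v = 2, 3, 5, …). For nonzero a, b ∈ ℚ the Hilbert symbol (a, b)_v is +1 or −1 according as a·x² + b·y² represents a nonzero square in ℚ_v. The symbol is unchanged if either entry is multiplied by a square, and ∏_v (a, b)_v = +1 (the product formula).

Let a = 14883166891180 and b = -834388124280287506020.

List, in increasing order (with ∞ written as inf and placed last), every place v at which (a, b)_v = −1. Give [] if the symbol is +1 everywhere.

[2, 19, 41, 43]

(a, b) ≡ (93955, -3463087345) mod (ℚ^×)²; places V = {2, 3, 5, 7, 13, 19, 23, 29, 31, 41, 43, ∞}.
(a,b)_7: α=2, u≡1; β=2, v≡6 (mod 7); (1|7)=+1, (6|7)=-1; sign (−1)^0·+1^2·-1^2 = +1.
(a,b)_3: α=0, u≡1; β=2, v≡2 (mod 3); (1|3)=+1, (2|3)=-1; sign (−1)^0·+1^2·-1^0 = +1.
(a,b)_43: α=1, u≡24; β=1, v≡24 (mod 43); (24|43)=+1, (24|43)=+1; sign (−1)^1·+1^1·+1^1 = -1.
(a,b)_31: α=2, u≡8; β=3, v≡10 (mod 31); (8|31)=+1, (10|31)=+1; sign (−1)^0·+1^3·+1^2 = +1.
(a,b)_2: α=2, β=2; u≡3, v≡7 (mod 8); ε(u)ε(v)=1·1, αω(v)=2·0, βω(u)=2·1; sum ≡ 1  ⇒  -1.
(a,b)_19: α=1, u≡16; β=1, v≡16 (mod 19); (16|19)=+1, (16|19)=+1; sign (−1)^1·+1^1·+1^1 = -1.
(a,b)_∞: sgn(93955)=+, sgn(-3463087345)=−, so +1.
(a,b)_23: α=1, u≡5; β=1, v≡12 (mod 23); (5|23)=-1, (12|23)=+1; sign (−1)^1·-1^1·+1^1 = +1.
(a,b)_13: α=0, u≡3; β=2, v≡9 (mod 13); (3|13)=+1, (9|13)=+1; sign (−1)^0·+1^2·+1^0 = +1.
(a,b)_41: α=0, u≡24; β=1, v≡1 (mod 41); (24|41)=-1, (1|41)=+1; sign (−1)^0·-1^1·+1^0 = -1.
(a,b)_5: α=1, u≡1; β=1, v≡1 (mod 5); (1|5)=+1, (1|5)=+1; sign (−1)^0·+1^1·+1^1 = +1.
(a,b)_29: α=2, u≡24; β=3, v≡23 (mod 29); (24|29)=+1, (23|29)=+1; sign (−1)^0·+1^3·+1^2 = +1.
(93955, -3463087345 / ℚ) ramifies at {2, 19, 41, 43}: a division algebra.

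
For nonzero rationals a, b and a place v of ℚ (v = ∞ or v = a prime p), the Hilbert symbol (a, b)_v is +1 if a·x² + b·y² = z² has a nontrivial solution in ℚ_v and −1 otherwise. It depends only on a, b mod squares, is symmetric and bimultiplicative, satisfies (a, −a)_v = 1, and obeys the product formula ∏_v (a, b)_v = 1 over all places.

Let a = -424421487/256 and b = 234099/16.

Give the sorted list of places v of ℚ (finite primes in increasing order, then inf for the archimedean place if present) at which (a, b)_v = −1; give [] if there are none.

[19, 37]

Mod squares: a ≡ -703, b ≡ 19. Check v ∈ {∞, 2, 3, 7, 19, 37}.
v=7: a=7^2·(≡1), b=7^0·(≡6) mod 7; (1|7)=+1, (6|7)=-1; (−1)^{2·0·3}·(+1)^0·(-1)^2 = +1.
v=37: a=37^3·(≡18), b=37^2·(≡13) mod 37; (18|37)=-1, (13|37)=-1; (−1)^{3·2·18}·(-1)^2·(-1)^3 = -1.
v=19: a=19^1·(≡11), b=19^1·(≡16) mod 19; (11|19)=+1, (16|19)=+1; (−1)^{1·1·9}·(+1)^1·(+1)^1 = -1.
v=2: v_2(a)=-8, v_2(b)=-4; units ≡ 1, 3 (mod 8); ε·ε+αω+βω = 0·1+-8·1+-4·0 ≡ 0  ⇒  (a,b)_2 = +1.
v=3: a=3^2·(≡2), b=3^2·(≡1) mod 3; (2|3)=-1, (1|3)=+1; (−1)^{2·2·1}·(-1)^2·(+1)^2 = +1.
v=∞: -703 < 0 and 19 > 0  ⇒  (a,b)_∞ = +1.
Ram(-703, 19) = {19, 37}; no ℚ_19-point on the conic.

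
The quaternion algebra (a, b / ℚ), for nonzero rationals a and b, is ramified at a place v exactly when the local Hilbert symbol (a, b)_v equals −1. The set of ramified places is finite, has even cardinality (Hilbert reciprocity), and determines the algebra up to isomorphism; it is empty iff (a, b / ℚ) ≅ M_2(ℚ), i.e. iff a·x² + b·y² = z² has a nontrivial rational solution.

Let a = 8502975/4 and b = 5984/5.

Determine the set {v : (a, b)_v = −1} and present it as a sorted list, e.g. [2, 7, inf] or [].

(a, b) ≡ (4199, 1870) mod (ℚ^×)²; places V = {2, 3, 5, 11, 13, 17, 19, ∞}.
(a,b)_2: α=-2, β=5; u≡7, v≡7 (mod 8); ε(u)ε(v)=1·1, αω(v)=-2·0, βω(u)=5·0; sum ≡ 1  ⇒  -1.
(a,b)_3: α=4, u≡2; β=0, v≡1 (mod 3); (2|3)=-1, (1|3)=+1; sign (−1)^0·-1^0·+1^4 = +1.
(a,b)_19: α=1, u≡14; β=0, v≡15 (mod 19); (14|19)=-1, (15|19)=-1; sign (−1)^0·-1^0·-1^1 = -1.
(a,b)_∞: sgn(4199)=+, sgn(1870)=+, so +1.
(a,b)_13: α=1, u≡8; β=0, v≡6 (mod 13); (8|13)=-1, (6|13)=-1; sign (−1)^0·-1^0·-1^1 = -1.
(a,b)_11: α=0, u≡2; β=1, v≡1 (mod 11); (2|11)=-1, (1|11)=+1; sign (−1)^0·-1^1·+1^0 = -1.
(a,b)_5: α=2, u≡1; β=-1, v≡4 (mod 5); (1|5)=+1, (4|5)=+1; sign (−1)^0·+1^-1·+1^2 = +1.
(a,b)_17: α=1, u≡13; β=1, v≡16 (mod 17); (13|17)=+1, (16|17)=+1; sign (−1)^0·+1^1·+1^1 = +1.
Ram(4199, 1870) = {2, 11, 13, 19}; no ℚ_2-point on the conic.

[2, 11, 13, 19]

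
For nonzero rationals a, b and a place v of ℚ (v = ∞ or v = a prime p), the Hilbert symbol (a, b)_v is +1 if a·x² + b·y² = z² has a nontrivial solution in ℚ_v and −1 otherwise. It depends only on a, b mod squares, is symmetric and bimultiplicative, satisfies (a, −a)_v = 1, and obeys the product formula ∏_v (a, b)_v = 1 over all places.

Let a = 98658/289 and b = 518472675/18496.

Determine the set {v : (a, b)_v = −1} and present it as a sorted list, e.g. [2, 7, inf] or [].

[2, 3, 29, 41]

(a, b) ≡ (1218, 47027) mod (ℚ^×)²; places V = {2, 3, 5, 7, 17, 29, 31, 37, 41, ∞}.
(a,b)_17: α=-2, u≡7; β=-2, v≡10 (mod 17); (7|17)=-1, (10|17)=-1; sign (−1)^0·-1^-2·-1^-2 = +1.
(a,b)_37: α=0, u≡3; β=1, v≡31 (mod 37); (3|37)=+1, (31|37)=-1; sign (−1)^0·+1^1·-1^0 = +1.
(a,b)_7: α=1, u≡5; β=2, v≡4 (mod 7); (5|7)=-1, (4|7)=+1; sign (−1)^0·-1^2·+1^1 = +1.
(a,b)_29: α=1, u≡20; β=0, v≡14 (mod 29); (20|29)=+1, (14|29)=-1; sign (−1)^0·+1^0·-1^1 = -1.
(a,b)_41: α=0, u≡6; β=1, v≡9 (mod 41); (6|41)=-1, (9|41)=+1; sign (−1)^0·-1^1·+1^0 = -1.
(a,b)_2: α=1, β=-6; u≡1, v≡3 (mod 8); ε(u)ε(v)=0·1, αω(v)=1·1, βω(u)=-6·0; sum ≡ 1  ⇒  -1.
(a,b)_3: α=5, u≡1; β=2, v≡2 (mod 3); (1|3)=+1, (2|3)=-1; sign (−1)^0·+1^2·-1^5 = -1.
(a,b)_∞: sgn(1218)=+, sgn(47027)=+, so +1.
(a,b)_5: α=0, u≡2; β=2, v≡2 (mod 5); (2|5)=-1, (2|5)=-1; sign (−1)^0·-1^2·-1^0 = +1.
(a,b)_31: α=0, u≡14; β=1, v≡29 (mod 31); (14|31)=+1, (29|31)=-1; sign (−1)^0·+1^1·-1^0 = +1.
Ram(1218, 47027) = {2, 3, 29, 41}; no ℚ_2-point on the conic.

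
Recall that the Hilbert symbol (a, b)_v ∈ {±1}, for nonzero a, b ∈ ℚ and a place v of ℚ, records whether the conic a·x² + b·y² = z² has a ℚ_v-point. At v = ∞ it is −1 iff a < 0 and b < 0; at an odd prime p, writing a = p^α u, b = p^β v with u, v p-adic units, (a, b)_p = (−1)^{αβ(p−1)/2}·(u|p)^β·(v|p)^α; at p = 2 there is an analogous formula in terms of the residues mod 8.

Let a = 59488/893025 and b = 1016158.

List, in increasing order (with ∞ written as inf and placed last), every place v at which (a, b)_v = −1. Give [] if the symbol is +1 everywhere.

[17, 19]

Mod squares: a ≡ 22, b ≡ 8398. Check v ∈ {∞, 2, 3, 5, 7, 11, 13, 17, 19}.
v=2: v_2(a)=5, v_2(b)=1; units ≡ 3, 7 (mod 8); ε·ε+αω+βω = 1·1+5·0+1·1 ≡ 0  ⇒  (a,b)_2 = +1.
v=5: a=5^-2·(≡3), b=5^0·(≡3) mod 5; (3|5)=-1, (3|5)=-1; (−1)^{-2·0·2}·(-1)^0·(-1)^-2 = +1.
v=17: a=17^0·(≡6), b=17^1·(≡2) mod 17; (6|17)=-1, (2|17)=+1; (−1)^{0·1·8}·(-1)^1·(+1)^0 = -1.
v=11: a=11^1·(≡7), b=11^2·(≡5) mod 11; (7|11)=-1, (5|11)=+1; (−1)^{1·2·5}·(-1)^2·(+1)^1 = +1.
v=19: a=19^0·(≡3), b=19^1·(≡16) mod 19; (3|19)=-1, (16|19)=+1; (−1)^{0·1·9}·(-1)^1·(+1)^0 = -1.
v=∞: 22 > 0 and 8398 > 0  ⇒  (a,b)_∞ = +1.
v=3: a=3^-6·(≡1), b=3^0·(≡1) mod 3; (1|3)=+1, (1|3)=+1; (−1)^{-6·0·1}·(+1)^0·(+1)^-6 = +1.
v=7: a=7^-2·(≡4), b=7^0·(≡3) mod 7; (4|7)=+1, (3|7)=-1; (−1)^{-2·0·3}·(+1)^0·(-1)^-2 = +1.
v=13: a=13^2·(≡9), b=13^1·(≡10) mod 13; (9|13)=+1, (10|13)=+1; (−1)^{2·1·6}·(+1)^1·(+1)^2 = +1.
|Ram(22, 8398)| = 2, even; anisotropic at {17, 19}.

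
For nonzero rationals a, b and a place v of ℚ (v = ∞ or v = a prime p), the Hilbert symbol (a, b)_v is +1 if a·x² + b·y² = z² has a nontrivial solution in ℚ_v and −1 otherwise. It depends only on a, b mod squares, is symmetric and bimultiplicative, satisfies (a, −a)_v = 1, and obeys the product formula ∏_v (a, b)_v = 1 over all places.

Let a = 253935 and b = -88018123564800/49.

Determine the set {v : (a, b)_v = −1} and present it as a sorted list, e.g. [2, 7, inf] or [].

[5, 11, 19, 23]

(a, b) ≡ (3135, -23) mod (ℚ^×)²; places V = {2, 3, 5, 7, 11, 13, 19, 23, ∞}.
(a,b)_5: α=1, u≡2; β=2, v≡2 (mod 5); (2|5)=-1, (2|5)=-1; sign (−1)^0·-1^2·-1^1 = -1.
(a,b)_11: α=1, u≡7; β=2, v≡7 (mod 11); (7|11)=-1, (7|11)=-1; sign (−1)^0·-1^2·-1^1 = -1.
(a,b)_7: α=0, u≡3; β=-2, v≡5 (mod 7); (3|7)=-1, (5|7)=-1; sign (−1)^0·-1^-2·-1^0 = +1.
(a,b)_19: α=1, u≡8; β=2, v≡10 (mod 19); (8|19)=-1, (10|19)=-1; sign (−1)^0·-1^2·-1^1 = -1.
(a,b)_23: α=0, u≡15; β=1, v≡14 (mod 23); (15|23)=-1, (14|23)=-1; sign (−1)^0·-1^1·-1^0 = -1.
(a,b)_∞: sgn(3135)=+, sgn(-23)=−, so +1.
(a,b)_3: α=5, u≡1; β=4, v≡1 (mod 3); (1|3)=+1, (1|3)=+1; sign (−1)^0·+1^4·+1^5 = +1.
(a,b)_13: α=0, u≡6; β=2, v≡1 (mod 13); (6|13)=-1, (1|13)=+1; sign (−1)^0·-1^2·+1^0 = +1.
(a,b)_2: α=0, β=8; u≡7, v≡1 (mod 8); ε(u)ε(v)=1·0, αω(v)=0·0, βω(u)=8·0; sum ≡ 0  ⇒  +1.
|Ram(3135, -23)| = 4, even; anisotropic at {5, 11, 19, 23}.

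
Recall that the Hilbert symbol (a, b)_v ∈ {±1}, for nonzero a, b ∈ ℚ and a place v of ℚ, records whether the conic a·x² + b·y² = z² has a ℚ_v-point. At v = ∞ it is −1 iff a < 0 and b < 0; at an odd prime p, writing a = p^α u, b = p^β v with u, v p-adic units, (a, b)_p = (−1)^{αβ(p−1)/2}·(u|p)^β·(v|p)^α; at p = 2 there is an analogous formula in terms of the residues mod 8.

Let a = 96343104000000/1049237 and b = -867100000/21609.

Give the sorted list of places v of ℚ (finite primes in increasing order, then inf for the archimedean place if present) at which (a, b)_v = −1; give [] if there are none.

[2, 3, 5, 23]

Mod squares: a ≡ 5436717, b ≡ -86710. Check v ∈ {∞, 2, 3, 5, 7, 11, 13, 19, 23, 29}.
v=29: a=29^1·(≡11), b=29^1·(≡11) mod 29; (11|29)=-1, (11|29)=-1; (−1)^{1·1·14}·(-1)^1·(-1)^1 = +1.
v=11: a=11^3·(≡2), b=11^0·(≡5) mod 11; (2|11)=-1, (5|11)=+1; (−1)^{3·0·5}·(-1)^0·(+1)^3 = +1.
v=7: a=7^-4·(≡6), b=7^-4·(≡5) mod 7; (6|7)=-1, (5|7)=-1; (−1)^{-4·-4·3}·(-1)^-4·(-1)^-4 = +1.
v=∞: 5436717 > 0 and -86710 < 0  ⇒  (a,b)_∞ = +1.
v=23: a=23^-1·(≡13), b=23^1·(≡3) mod 23; (13|23)=+1, (3|23)=+1; (−1)^{-1·1·11}·(+1)^1·(+1)^-1 = -1.
v=2: v_2(a)=12, v_2(b)=5; units ≡ 5, 5 (mod 8); ε·ε+αω+βω = 0·0+12·1+5·1 ≡ 1  ⇒  (a,b)_2 = -1.
v=13: a=13^1·(≡1), b=13^1·(≡12) mod 13; (1|13)=+1, (12|13)=+1; (−1)^{1·1·6}·(+1)^1·(+1)^1 = +1.
v=5: a=5^6·(≡3), b=5^5·(≡2) mod 5; (3|5)=-1, (2|5)=-1; (−1)^{6·5·2}·(-1)^5·(-1)^6 = -1.
v=19: a=19^-1·(≡18), b=19^0·(≡6) mod 19; (18|19)=-1, (6|19)=+1; (−1)^{-1·0·9}·(-1)^0·(+1)^-1 = +1.
v=3: a=3^1·(≡2), b=3^-2·(≡2) mod 3; (2|3)=-1, (2|3)=-1; (−1)^{1·-2·1}·(-1)^-2·(-1)^1 = -1.
Ram(5436717, -86710) = {2, 3, 5, 23}; no ℚ_2-point on the conic.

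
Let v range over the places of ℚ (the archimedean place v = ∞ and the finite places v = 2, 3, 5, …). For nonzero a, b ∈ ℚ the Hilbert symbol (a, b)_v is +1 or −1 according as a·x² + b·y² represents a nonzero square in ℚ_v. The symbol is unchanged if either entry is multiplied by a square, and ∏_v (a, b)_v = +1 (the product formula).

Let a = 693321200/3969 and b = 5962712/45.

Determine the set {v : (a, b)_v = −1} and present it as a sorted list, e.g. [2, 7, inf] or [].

[2, 5, 7, 11, 17, 23, 31, 41]

(a, b) ≡ (1733303, 152110) mod (ℚ^×)²; places V = {2, 3, 5, 7, 11, 13, 17, 23, 31, 41, 53, ∞}.
(a,b)_53: α=0, u≡17; β=1, v≡35 (mod 53); (17|53)=+1, (35|53)=-1; sign (−1)^0·+1^1·-1^0 = +1.
(a,b)_2: α=4, β=3; u≡7, v≡7 (mod 8); ε(u)ε(v)=1·1, αω(v)=4·0, βω(u)=3·0; sum ≡ 1  ⇒  -1.
(a,b)_23: α=1, u≡9; β=0, v≡15 (mod 23); (9|23)=+1, (15|23)=-1; sign (−1)^0·+1^0·-1^1 = -1.
(a,b)_∞: sgn(1733303)=+, sgn(152110)=+, so +1.
(a,b)_5: α=2, u≡2; β=-1, v≡3 (mod 5); (2|5)=-1, (3|5)=-1; sign (−1)^0·-1^-1·-1^2 = -1.
(a,b)_17: α=1, u≡7; β=0, v≡12 (mod 17); (7|17)=-1, (12|17)=-1; sign (−1)^0·-1^0·-1^1 = -1.
(a,b)_7: α=-2, u≡3; β=3, v≡1 (mod 7); (3|7)=-1, (1|7)=+1; sign (−1)^0·-1^3·+1^-2 = -1.
(a,b)_41: α=0, u≡35; β=1, v≡32 (mod 41); (35|41)=-1, (32|41)=+1; sign (−1)^0·-1^1·+1^0 = -1.
(a,b)_11: α=1, u≡4; β=0, v≡8 (mod 11); (4|11)=+1, (8|11)=-1; sign (−1)^0·+1^0·-1^1 = -1.
(a,b)_13: α=1, u≡1; β=0, v≡9 (mod 13); (1|13)=+1, (9|13)=+1; sign (−1)^0·+1^0·+1^1 = +1.
(a,b)_31: α=1, u≡2; β=0, v≡30 (mod 31); (2|31)=+1, (30|31)=-1; sign (−1)^0·+1^0·-1^1 = -1.
(a,b)_3: α=-4, u≡2; β=-2, v≡1 (mod 3); (2|3)=-1, (1|3)=+1; sign (−1)^0·-1^-2·+1^-4 = +1.
|Ram(1733303, 152110)| = 8, even; anisotropic at {2, 5, 7, 11, 17, 23, 31, 41}.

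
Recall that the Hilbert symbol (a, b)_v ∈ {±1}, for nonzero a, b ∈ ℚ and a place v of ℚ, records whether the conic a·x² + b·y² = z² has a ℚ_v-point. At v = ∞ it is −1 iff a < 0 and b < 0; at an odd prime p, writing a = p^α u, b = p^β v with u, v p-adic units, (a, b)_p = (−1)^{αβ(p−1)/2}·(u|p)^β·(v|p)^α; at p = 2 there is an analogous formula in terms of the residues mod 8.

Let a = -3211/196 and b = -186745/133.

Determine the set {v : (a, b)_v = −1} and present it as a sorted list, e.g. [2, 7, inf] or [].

(a, b) ≡ (-19, -146965) mod (ℚ^×)²; places V = {2, 5, 7, 13, 17, 19, ∞}.
(a,b)_2: α=-2, β=0; u≡5, v≡3 (mod 8); ε(u)ε(v)=0·1, αω(v)=-2·1, βω(u)=0·1; sum ≡ 0  ⇒  +1.
(a,b)_7: α=-2, u≡4; β=-1, v≡3 (mod 7); (4|7)=+1, (3|7)=-1; sign (−1)^0·+1^-1·-1^-2 = +1.
(a,b)_13: α=2, u≡7; β=3, v≡2 (mod 13); (7|13)=-1, (2|13)=-1; sign (−1)^0·-1^3·-1^2 = -1.
(a,b)_∞: sgn(-19)=−, sgn(-146965)=−, so -1.
(a,b)_5: α=0, u≡4; β=1, v≡2 (mod 5); (4|5)=+1, (2|5)=-1; sign (−1)^0·+1^1·-1^0 = +1.
(a,b)_17: α=0, u≡4; β=1, v≡1 (mod 17); (4|17)=+1, (1|17)=+1; sign (−1)^0·+1^1·+1^0 = +1.
(a,b)_19: α=1, u≡13; β=-1, v≡9 (mod 19); (13|19)=-1, (9|19)=+1; sign (−1)^1·-1^-1·+1^1 = +1.
(-19, -146965 / ℚ) ramifies at {13, ∞}: a division algebra.

[13, inf]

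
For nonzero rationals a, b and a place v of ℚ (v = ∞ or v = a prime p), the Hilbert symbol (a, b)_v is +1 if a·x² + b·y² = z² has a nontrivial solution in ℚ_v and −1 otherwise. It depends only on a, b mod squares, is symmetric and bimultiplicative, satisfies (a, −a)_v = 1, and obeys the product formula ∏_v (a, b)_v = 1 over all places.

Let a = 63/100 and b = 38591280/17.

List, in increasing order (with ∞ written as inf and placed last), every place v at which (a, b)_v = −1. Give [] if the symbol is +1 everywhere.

[2, 5, 13, 17]

(a, b) ≡ (7, 4555915) mod (ℚ^×)²; places V = {2, 3, 5, 7, 13, 17, 19, 31, ∞}.
(a,b)_19: α=0, u≡5; β=1, v≡9 (mod 19); (5|19)=+1, (9|19)=+1; sign (−1)^0·+1^1·+1^0 = +1.
(a,b)_7: α=1, u≡1; β=1, v≡5 (mod 7); (1|7)=+1, (5|7)=-1; sign (−1)^1·+1^1·-1^1 = +1.
(a,b)_3: α=2, u≡1; β=2, v≡1 (mod 3); (1|3)=+1, (1|3)=+1; sign (−1)^0·+1^2·+1^2 = +1.
(a,b)_31: α=0, u≡9; β=1, v≡19 (mod 31); (9|31)=+1, (19|31)=+1; sign (−1)^0·+1^1·+1^0 = +1.
(a,b)_∞: sgn(7)=+, sgn(4555915)=+, so +1.
(a,b)_5: α=-2, u≡2; β=1, v≡3 (mod 5); (2|5)=-1, (3|5)=-1; sign (−1)^0·-1^1·-1^-2 = -1.
(a,b)_17: α=0, u≡11; β=-1, v≡5 (mod 17); (11|17)=-1, (5|17)=-1; sign (−1)^0·-1^-1·-1^0 = -1.
(a,b)_13: α=0, u≡7; β=1, v≡9 (mod 13); (7|13)=-1, (9|13)=+1; sign (−1)^0·-1^1·+1^0 = -1.
(a,b)_2: α=-2, β=4; u≡7, v≡3 (mod 8); ε(u)ε(v)=1·1, αω(v)=-2·1, βω(u)=4·0; sum ≡ 1  ⇒  -1.
(7, 4555915 / ℚ) ramifies at {2, 5, 13, 17}: a division algebra.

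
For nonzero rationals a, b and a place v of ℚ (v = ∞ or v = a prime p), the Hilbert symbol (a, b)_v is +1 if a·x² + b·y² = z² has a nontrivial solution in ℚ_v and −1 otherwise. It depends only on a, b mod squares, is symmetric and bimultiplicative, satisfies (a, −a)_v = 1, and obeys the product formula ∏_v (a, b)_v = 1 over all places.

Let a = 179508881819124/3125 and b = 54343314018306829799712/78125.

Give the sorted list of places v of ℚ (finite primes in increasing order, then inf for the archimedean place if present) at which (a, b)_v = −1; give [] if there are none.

[5, 11]

(a, b) ≡ (2145, 10) mod (ℚ^×)²; places V = {2, 3, 5, 11, 13, ∞}.
(a,b)_5: α=-5, u≡4; β=-7, v≡2 (mod 5); (4|5)=+1, (2|5)=-1; sign (−1)^0·+1^-7·-1^-5 = -1.
(a,b)_∞: sgn(2145)=+, sgn(10)=+, so +1.
(a,b)_3: α=11, u≡1; β=18, v≡1 (mod 3); (1|3)=+1, (1|3)=+1; sign (−1)^0·+1^18·+1^11 = +1.
(a,b)_13: α=1, u≡4; β=2, v≡1 (mod 13); (4|13)=+1, (1|13)=+1; sign (−1)^0·+1^2·+1^1 = +1.
(a,b)_11: α=7, u≡2; β=10, v≡8 (mod 11); (2|11)=-1, (8|11)=-1; sign (−1)^0·-1^10·-1^7 = -1.
(a,b)_2: α=2, β=5; u≡1, v≡5 (mod 8); ε(u)ε(v)=0·0, αω(v)=2·1, βω(u)=5·0; sum ≡ 0  ⇒  +1.
|Ram(2145, 10)| = 2, even; anisotropic at {5, 11}.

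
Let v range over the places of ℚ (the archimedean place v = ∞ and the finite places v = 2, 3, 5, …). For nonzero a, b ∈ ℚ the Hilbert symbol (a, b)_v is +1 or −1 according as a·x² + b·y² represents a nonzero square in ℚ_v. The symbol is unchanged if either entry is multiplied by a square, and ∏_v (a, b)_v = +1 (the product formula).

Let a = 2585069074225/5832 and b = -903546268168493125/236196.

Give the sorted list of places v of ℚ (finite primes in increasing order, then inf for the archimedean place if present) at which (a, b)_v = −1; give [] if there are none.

[2, 11]

Mod squares: a ≡ 2, b ≡ -13981. Check v ∈ {∞, 2, 3, 5, 11, 23, 31, 41}.
v=5: a=5^2·(≡2), b=5^4·(≡1) mod 5; (2|5)=-1, (1|5)=+1; (−1)^{2·4·2}·(-1)^4·(+1)^2 = +1.
v=31: a=31^2·(≡1), b=31^3·(≡14) mod 31; (1|31)=+1, (14|31)=+1; (−1)^{2·3·15}·(+1)^3·(+1)^2 = +1.
v=23: a=23^2·(≡12), b=23^2·(≡12) mod 23; (12|23)=+1, (12|23)=+1; (−1)^{2·2·11}·(+1)^2·(+1)^2 = +1.
v=41: a=41^2·(≡32), b=41^3·(≡13) mod 41; (32|41)=+1, (13|41)=-1; (−1)^{2·3·20}·(+1)^3·(-1)^2 = +1.
v=2: v_2(a)=-3, v_2(b)=-2; units ≡ 1, 3 (mod 8); ε·ε+αω+βω = 0·1+-3·1+-2·0 ≡ 1  ⇒  (a,b)_2 = -1.
v=∞: 2 > 0 and -13981 < 0  ⇒  (a,b)_∞ = +1.
v=11: a=11^2·(≡10), b=11^3·(≡9) mod 11; (10|11)=-1, (9|11)=+1; (−1)^{2·3·5}·(-1)^3·(+1)^2 = -1.
v=3: a=3^-6·(≡2), b=3^-10·(≡2) mod 3; (2|3)=-1, (2|3)=-1; (−1)^{-6·-10·1}·(-1)^-10·(-1)^-6 = +1.
(2, -13981 / ℚ) ramifies at {2, 11}: a division algebra.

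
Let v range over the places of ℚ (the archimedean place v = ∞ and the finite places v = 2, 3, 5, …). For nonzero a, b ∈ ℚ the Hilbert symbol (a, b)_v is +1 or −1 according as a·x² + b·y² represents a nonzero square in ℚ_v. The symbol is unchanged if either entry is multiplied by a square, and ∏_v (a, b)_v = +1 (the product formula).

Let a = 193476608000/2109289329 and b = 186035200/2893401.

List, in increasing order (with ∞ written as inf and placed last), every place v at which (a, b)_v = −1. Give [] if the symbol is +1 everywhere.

[2, 5]

Mod squares: a ≡ 2795, b ≡ 43. Check v ∈ {∞, 2, 3, 5, 7, 13, 43}.
v=2: v_2(a)=14, v_2(b)=10; units ≡ 3, 3 (mod 8); ε·ε+αω+βω = 1·1+14·1+10·1 ≡ 1  ⇒  (a,b)_2 = -1.
v=7: a=7^-2·(≡1), b=7^-2·(≡2) mod 7; (1|7)=+1, (2|7)=+1; (−1)^{-2·-2·3}·(+1)^-2·(+1)^-2 = +1.
v=43: a=43^1·(≡3), b=43^1·(≡10) mod 43; (3|43)=-1, (10|43)=+1; (−1)^{1·1·21}·(-1)^1·(+1)^1 = +1.
v=5: a=5^3·(≡1), b=5^2·(≡3) mod 5; (1|5)=+1, (3|5)=-1; (−1)^{3·2·2}·(+1)^2·(-1)^3 = -1.
v=3: a=3^-16·(≡2), b=3^-10·(≡1) mod 3; (2|3)=-1, (1|3)=+1; (−1)^{-16·-10·1}·(-1)^-10·(+1)^-16 = +1.
v=13: a=13^3·(≡6), b=13^2·(≡3) mod 13; (6|13)=-1, (3|13)=+1; (−1)^{3·2·6}·(-1)^2·(+1)^3 = +1.
v=∞: 2795 > 0 and 43 > 0  ⇒  (a,b)_∞ = +1.
(2795, 43 / ℚ) ramifies at {2, 5}: a division algebra.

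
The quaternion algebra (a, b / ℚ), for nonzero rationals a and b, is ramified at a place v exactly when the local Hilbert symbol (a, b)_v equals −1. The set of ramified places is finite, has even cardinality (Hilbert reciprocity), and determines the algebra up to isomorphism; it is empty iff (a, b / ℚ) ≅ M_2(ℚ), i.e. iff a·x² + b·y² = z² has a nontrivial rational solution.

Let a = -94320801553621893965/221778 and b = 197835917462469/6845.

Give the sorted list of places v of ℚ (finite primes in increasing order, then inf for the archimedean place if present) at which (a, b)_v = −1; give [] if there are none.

[13, 23, 29, 47]

(a, b) ≡ (-851752330, 476905) mod (ℚ^×)²; places V = {2, 3, 5, 11, 13, 17, 19, 23, 29, 31, 37, 47, ∞}.
(a,b)_13: α=1, u≡8; β=1, v≡4 (mod 13); (8|13)=-1, (4|13)=+1; sign (−1)^0·-1^1·+1^1 = -1.
(a,b)_23: α=1, u≡3; β=1, v≡16 (mod 23); (3|23)=+1, (16|23)=+1; sign (−1)^1·+1^1·+1^1 = -1.
(a,b)_37: α=-2, u≡27; β=-2, v≡21 (mod 37); (27|37)=+1, (21|37)=+1; sign (−1)^0·+1^-2·+1^-2 = +1.
(a,b)_47: α=3, u≡33; β=2, v≡44 (mod 47); (33|47)=-1, (44|47)=-1; sign (−1)^0·-1^2·-1^3 = -1.
(a,b)_29: α=1, u≡24; β=1, v≡27 (mod 29); (24|29)=+1, (27|29)=-1; sign (−1)^0·+1^1·-1^1 = -1.
(a,b)_5: α=1, u≡4; β=-1, v≡1 (mod 5); (4|5)=+1, (1|5)=+1; sign (−1)^0·+1^-1·+1^1 = +1.
(a,b)_31: α=2, u≡13; β=0, v≡16 (mod 31); (13|31)=-1, (16|31)=+1; sign (−1)^0·-1^0·+1^2 = +1.
(a,b)_2: α=-1, β=0; u≡3, v≡1 (mod 8); ε(u)ε(v)=1·0, αω(v)=-1·0, βω(u)=0·1; sum ≡ 0  ⇒  +1.
(a,b)_19: α=3, u≡17; β=2, v≡17 (mod 19); (17|19)=+1, (17|19)=+1; sign (−1)^0·+1^2·+1^3 = +1.
(a,b)_∞: sgn(-851752330)=−, sgn(476905)=+, so +1.
(a,b)_11: α=1, u≡8; β=1, v≡9 (mod 11); (8|11)=-1, (9|11)=+1; sign (−1)^1·-1^1·+1^1 = +1.
(a,b)_17: α=2, u≡16; β=2, v≡15 (mod 17); (16|17)=+1, (15|17)=+1; sign (−1)^0·+1^2·+1^2 = +1.
(a,b)_3: α=-4, u≡2; β=2, v≡1 (mod 3); (2|3)=-1, (1|3)=+1; sign (−1)^0·-1^2·+1^-4 = +1.
(-851752330, 476905 / ℚ) ramifies at {13, 23, 29, 47}: a division algebra.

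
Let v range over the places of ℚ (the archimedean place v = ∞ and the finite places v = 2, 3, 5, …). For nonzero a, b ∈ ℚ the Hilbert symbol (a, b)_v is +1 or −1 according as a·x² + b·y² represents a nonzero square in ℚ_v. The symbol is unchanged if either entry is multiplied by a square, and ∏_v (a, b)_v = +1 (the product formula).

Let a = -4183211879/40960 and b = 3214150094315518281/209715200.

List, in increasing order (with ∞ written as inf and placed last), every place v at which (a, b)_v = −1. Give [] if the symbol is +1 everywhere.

Mod squares: a ≡ -1190, b ≡ 2. Check v ∈ {∞, 2, 3, 5, 7, 11, 17}.
v=11: a=11^4·(≡4), b=11^8·(≡6) mod 11; (4|11)=+1, (6|11)=-1; (−1)^{4·8·5}·(+1)^8·(-1)^4 = +1.
v=∞: -1190 < 0 and 2 > 0  ⇒  (a,b)_∞ = +1.
v=3: a=3^0·(≡1), b=3^2·(≡2) mod 3; (1|3)=+1, (2|3)=-1; (−1)^{0·2·1}·(+1)^2·(-1)^0 = +1.
v=7: a=7^5·(≡3), b=7^8·(≡4) mod 7; (3|7)=-1, (4|7)=+1; (−1)^{5·8·3}·(-1)^8·(+1)^5 = +1.
v=5: a=5^-1·(≡3), b=5^-2·(≡2) mod 5; (3|5)=-1, (2|5)=-1; (−1)^{-1·-2·2}·(-1)^-2·(-1)^-1 = -1.
v=2: v_2(a)=-13, v_2(b)=-23; units ≡ 5, 1 (mod 8); ε·ε+αω+βω = 0·0+-13·0+-23·1 ≡ 1  ⇒  (a,b)_2 = -1.
v=17: a=17^1·(≡1), b=17^2·(≡15) mod 17; (1|17)=+1, (15|17)=+1; (−1)^{1·2·8}·(+1)^2·(+1)^1 = +1.
Ram(-1190, 2) = {2, 5}; no ℚ_2-point on the conic.

[2, 5]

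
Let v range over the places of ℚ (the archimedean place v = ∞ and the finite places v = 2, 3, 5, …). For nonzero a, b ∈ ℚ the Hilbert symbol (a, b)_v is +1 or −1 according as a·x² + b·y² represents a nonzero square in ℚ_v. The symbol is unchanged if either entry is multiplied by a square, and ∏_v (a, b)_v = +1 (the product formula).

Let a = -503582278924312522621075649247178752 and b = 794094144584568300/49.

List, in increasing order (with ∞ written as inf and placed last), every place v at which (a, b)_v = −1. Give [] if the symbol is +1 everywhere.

[3, 11, 23, 29, 31, 41]

Mod squares: a ≡ -9325327, b ≡ 2100963. Check v ∈ {∞, 2, 3, 5, 7, 11, 19, 23, 29, 31, 41}.
v=2: v_2(a)=12, v_2(b)=2; units ≡ 1, 3 (mod 8); ε·ε+αω+βω = 0·1+12·1+2·0 ≡ 0  ⇒  (a,b)_2 = +1.
v=41: a=41^3·(≡32), b=41^1·(≡14) mod 41; (32|41)=+1, (14|41)=-1; (−1)^{3·1·20}·(+1)^1·(-1)^3 = -1.
v=23: a=23^5·(≡3), b=23^2·(≡19) mod 23; (3|23)=+1, (19|23)=-1; (−1)^{5·2·11}·(+1)^2·(-1)^5 = -1.
v=29: a=29^3·(≡11), b=29^1·(≡25) mod 29; (11|29)=-1, (25|29)=+1; (−1)^{3·1·14}·(-1)^1·(+1)^3 = -1.
v=5: a=5^0·(≡3), b=5^2·(≡3) mod 5; (3|5)=-1, (3|5)=-1; (−1)^{0·2·2}·(-1)^2·(-1)^0 = +1.
v=7: a=7^0·(≡6), b=7^-2·(≡4) mod 7; (6|7)=-1, (4|7)=+1; (−1)^{0·-2·3}·(-1)^-2·(+1)^0 = +1.
v=∞: -9325327 < 0 and 2100963 > 0  ⇒  (a,b)_∞ = +1.
v=11: a=11^5·(≡10), b=11^2·(≡8) mod 11; (10|11)=-1, (8|11)=-1; (−1)^{5·2·5}·(-1)^2·(-1)^5 = -1.
v=19: a=19^2·(≡7), b=19^1·(≡16) mod 19; (7|19)=+1, (16|19)=+1; (−1)^{2·1·9}·(+1)^1·(+1)^2 = +1.
v=31: a=31^3·(≡20), b=31^1·(≡5) mod 31; (20|31)=+1, (5|31)=+1; (−1)^{3·1·15}·(+1)^1·(+1)^3 = -1.
v=3: a=3^8·(≡2), b=3^11·(≡1) mod 3; (2|3)=-1, (1|3)=+1; (−1)^{8·11·1}·(-1)^11·(+1)^8 = -1.
Ram(-9325327, 2100963) = {3, 11, 23, 29, 31, 41}; no ℚ_3-point on the conic.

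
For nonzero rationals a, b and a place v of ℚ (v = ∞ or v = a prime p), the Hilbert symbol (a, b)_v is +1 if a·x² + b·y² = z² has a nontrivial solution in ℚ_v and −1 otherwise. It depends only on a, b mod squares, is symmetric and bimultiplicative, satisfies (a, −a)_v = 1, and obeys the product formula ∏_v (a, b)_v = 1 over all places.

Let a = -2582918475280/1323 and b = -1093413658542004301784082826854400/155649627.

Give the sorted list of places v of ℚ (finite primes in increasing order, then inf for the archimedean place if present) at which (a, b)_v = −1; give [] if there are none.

(a, b) ≡ (-2923635, -15873) mod (ℚ^×)²; places V = {2, 3, 5, 7, 11, 13, 29, 37, 47, ∞}.
(a,b)_2: α=4, β=16; u≡5, v≡7 (mod 8); ε(u)ε(v)=0·1, αω(v)=4·0, βω(u)=16·1; sum ≡ 0  ⇒  +1.
(a,b)_47: α=1, u≡39; β=2, v≡23 (mod 47); (39|47)=-1, (23|47)=-1; sign (−1)^0·-1^2·-1^1 = -1.
(a,b)_11: α=3, u≡10; β=9, v≡4 (mod 11); (10|11)=-1, (4|11)=+1; sign (−1)^1·-1^9·+1^3 = +1.
(a,b)_7: α=-2, u≡3; β=-8, v≡5 (mod 7); (3|7)=-1, (5|7)=-1; sign (−1)^0·-1^-8·-1^-2 = +1.
(a,b)_37: α=2, u≡15; β=5, v≡22 (mod 37); (15|37)=-1, (22|37)=-1; sign (−1)^0·-1^5·-1^2 = -1.
(a,b)_5: α=1, u≡3; β=2, v≡2 (mod 5); (3|5)=-1, (2|5)=-1; sign (−1)^0·-1^2·-1^1 = -1.
(a,b)_13: α=1, u≡8; β=3, v≡3 (mod 13); (8|13)=-1, (3|13)=+1; sign (−1)^0·-1^3·+1^1 = -1.
(a,b)_29: α=1, u≡15; β=2, v≡15 (mod 29); (15|29)=-1, (15|29)=-1; sign (−1)^0·-1^2·-1^1 = -1.
(a,b)_∞: sgn(-2923635)=−, sgn(-15873)=−, so -1.
(a,b)_3: α=-3, u≡2; β=-3, v≡1 (mod 3); (2|3)=-1, (1|3)=+1; sign (−1)^1·-1^-3·+1^-3 = +1.
Ram(-2923635, -15873) = {5, 13, 29, 37, 47, ∞}; no ℚ_5-point on the conic.

[5, 13, 29, 37, 47, inf]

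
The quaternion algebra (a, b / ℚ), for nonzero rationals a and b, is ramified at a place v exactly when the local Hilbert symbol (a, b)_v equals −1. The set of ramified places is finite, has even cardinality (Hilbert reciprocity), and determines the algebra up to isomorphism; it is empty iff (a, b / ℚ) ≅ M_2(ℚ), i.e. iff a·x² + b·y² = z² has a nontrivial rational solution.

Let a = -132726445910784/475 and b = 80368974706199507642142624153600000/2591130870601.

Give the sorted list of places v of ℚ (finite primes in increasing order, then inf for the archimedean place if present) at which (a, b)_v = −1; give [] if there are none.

[2, 3, 11, 17, 19, 47]

(a, b) ≡ (-18536001, 147815) mod (ℚ^×)²; places V = {2, 3, 5, 7, 11, 13, 17, 19, 37, 47, ∞}.
(a,b)_19: α=-1, u≡3; β=-4, v≡15 (mod 19); (3|19)=-1, (15|19)=-1; sign (−1)^0·-1^-4·-1^-1 = -1.
(a,b)_17: α=1, u≡14; β=3, v≡15 (mod 17); (14|17)=-1, (15|17)=+1; sign (−1)^0·-1^3·+1^1 = -1.
(a,b)_5: α=-2, u≡4; β=5, v≡2 (mod 5); (4|5)=+1, (2|5)=-1; sign (−1)^0·+1^5·-1^-2 = +1.
(a,b)_2: α=8, β=18; u≡7, v≡7 (mod 8); ε(u)ε(v)=1·1, αω(v)=8·0, βω(u)=18·0; sum ≡ 1  ⇒  -1.
(a,b)_13: α=0, u≡4; β=-2, v≡11 (mod 13); (4|13)=+1, (11|13)=-1; sign (−1)^0·+1^-2·-1^0 = +1.
(a,b)_3: α=13, u≡1; β=22, v≡2 (mod 3); (1|3)=+1, (2|3)=-1; sign (−1)^0·+1^22·-1^13 = -1.
(a,b)_47: α=1, u≡39; β=3, v≡13 (mod 47); (39|47)=-1, (13|47)=-1; sign (−1)^1·-1^3·-1^1 = -1.
(a,b)_∞: sgn(-18536001)=−, sgn(147815)=+, so +1.
(a,b)_37: α=1, u≡33; β=3, v≡1 (mod 37); (33|37)=+1, (1|37)=+1; sign (−1)^0·+1^3·+1^1 = +1.
(a,b)_7: α=0, u≡5; β=-6, v≡5 (mod 7); (5|7)=-1, (5|7)=-1; sign (−1)^0·-1^-6·-1^0 = +1.
(a,b)_11: α=1, u≡10; β=2, v≡10 (mod 11); (10|11)=-1, (10|11)=-1; sign (−1)^0·-1^2·-1^1 = -1.
(-18536001, 147815 / ℚ) ramifies at {2, 3, 11, 17, 19, 47}: a division algebra.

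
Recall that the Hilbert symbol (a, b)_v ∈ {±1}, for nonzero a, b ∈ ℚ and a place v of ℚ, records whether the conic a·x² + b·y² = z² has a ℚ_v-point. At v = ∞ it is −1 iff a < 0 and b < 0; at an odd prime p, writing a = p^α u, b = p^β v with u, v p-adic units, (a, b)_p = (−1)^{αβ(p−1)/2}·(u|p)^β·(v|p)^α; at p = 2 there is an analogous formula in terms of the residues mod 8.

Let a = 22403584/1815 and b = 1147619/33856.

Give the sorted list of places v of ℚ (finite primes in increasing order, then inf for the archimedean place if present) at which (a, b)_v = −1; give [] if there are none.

(a, b) ≡ (26790, 11) mod (ℚ^×)²; places V = {2, 3, 5, 7, 11, 17, 19, 23, 47, ∞}.
(a,b)_5: α=-1, u≡3; β=0, v≡4 (mod 5); (3|5)=-1, (4|5)=+1; sign (−1)^0·-1^0·+1^-1 = +1.
(a,b)_∞: sgn(26790)=+, sgn(11)=+, so +1.
(a,b)_11: α=-2, u≡4; β=1, v≡3 (mod 11); (4|11)=+1, (3|11)=+1; sign (−1)^0·+1^1·+1^-2 = +1.
(a,b)_23: α=0, u≡13; β=-2, v≡7 (mod 23); (13|23)=+1, (7|23)=-1; sign (−1)^0·+1^-2·-1^0 = +1.
(a,b)_17: α=0, u≡9; β=2, v≡3 (mod 17); (9|17)=+1, (3|17)=-1; sign (−1)^0·+1^2·-1^0 = +1.
(a,b)_47: α=1, u≡21; β=0, v≡13 (mod 47); (21|47)=+1, (13|47)=-1; sign (−1)^0·+1^0·-1^1 = -1.
(a,b)_7: α=2, u≡2; β=0, v≡1 (mod 7); (2|7)=+1, (1|7)=+1; sign (−1)^0·+1^0·+1^2 = +1.
(a,b)_2: α=9, β=-6; u≡3, v≡3 (mod 8); ε(u)ε(v)=1·1, αω(v)=9·1, βω(u)=-6·1; sum ≡ 0  ⇒  +1.
(a,b)_3: α=-1, u≡2; β=0, v≡2 (mod 3); (2|3)=-1, (2|3)=-1; sign (−1)^0·-1^0·-1^-1 = -1.
(a,b)_19: α=1, u≡11; β=2, v≡16 (mod 19); (11|19)=+1, (16|19)=+1; sign (−1)^0·+1^2·+1^1 = +1.
(26790, 11 / ℚ) ramifies at {3, 47}: a division algebra.

[3, 47]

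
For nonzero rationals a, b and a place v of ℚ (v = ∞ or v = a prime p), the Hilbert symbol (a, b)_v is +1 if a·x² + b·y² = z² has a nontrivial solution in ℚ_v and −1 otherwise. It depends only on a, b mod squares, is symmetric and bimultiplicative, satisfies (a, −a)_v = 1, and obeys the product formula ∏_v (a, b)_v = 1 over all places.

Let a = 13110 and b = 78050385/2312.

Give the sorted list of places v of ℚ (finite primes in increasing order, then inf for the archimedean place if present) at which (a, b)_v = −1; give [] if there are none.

(a, b) ≡ (13110, 4370) mod (ℚ^×)²; places V = {2, 3, 5, 7, 17, 19, 23, ∞}.
(a,b)_23: α=1, u≡18; β=1, v≡12 (mod 23); (18|23)=+1, (12|23)=+1; sign (−1)^1·+1^1·+1^1 = -1.
(a,b)_5: α=1, u≡2; β=1, v≡1 (mod 5); (2|5)=-1, (1|5)=+1; sign (−1)^0·-1^1·+1^1 = -1.
(a,b)_∞: sgn(13110)=+, sgn(4370)=+, so +1.
(a,b)_2: α=1, β=-3; u≡3, v≡1 (mod 8); ε(u)ε(v)=1·0, αω(v)=1·0, βω(u)=-3·1; sum ≡ 1  ⇒  -1.
(a,b)_3: α=1, u≡2; β=6, v≡2 (mod 3); (2|3)=-1, (2|3)=-1; sign (−1)^0·-1^6·-1^1 = -1.
(a,b)_7: α=0, u≡6; β=2, v≡4 (mod 7); (6|7)=-1, (4|7)=+1; sign (−1)^0·-1^2·+1^0 = +1.
(a,b)_19: α=1, u≡6; β=1, v≡3 (mod 19); (6|19)=+1, (3|19)=-1; sign (−1)^1·+1^1·-1^1 = +1.
(a,b)_17: α=0, u≡3; β=-2, v≡13 (mod 17); (3|17)=-1, (13|17)=+1; sign (−1)^0·-1^-2·+1^0 = +1.
Ram(13110, 4370) = {2, 3, 5, 23}; no ℚ_2-point on the conic.

[2, 3, 5, 23]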